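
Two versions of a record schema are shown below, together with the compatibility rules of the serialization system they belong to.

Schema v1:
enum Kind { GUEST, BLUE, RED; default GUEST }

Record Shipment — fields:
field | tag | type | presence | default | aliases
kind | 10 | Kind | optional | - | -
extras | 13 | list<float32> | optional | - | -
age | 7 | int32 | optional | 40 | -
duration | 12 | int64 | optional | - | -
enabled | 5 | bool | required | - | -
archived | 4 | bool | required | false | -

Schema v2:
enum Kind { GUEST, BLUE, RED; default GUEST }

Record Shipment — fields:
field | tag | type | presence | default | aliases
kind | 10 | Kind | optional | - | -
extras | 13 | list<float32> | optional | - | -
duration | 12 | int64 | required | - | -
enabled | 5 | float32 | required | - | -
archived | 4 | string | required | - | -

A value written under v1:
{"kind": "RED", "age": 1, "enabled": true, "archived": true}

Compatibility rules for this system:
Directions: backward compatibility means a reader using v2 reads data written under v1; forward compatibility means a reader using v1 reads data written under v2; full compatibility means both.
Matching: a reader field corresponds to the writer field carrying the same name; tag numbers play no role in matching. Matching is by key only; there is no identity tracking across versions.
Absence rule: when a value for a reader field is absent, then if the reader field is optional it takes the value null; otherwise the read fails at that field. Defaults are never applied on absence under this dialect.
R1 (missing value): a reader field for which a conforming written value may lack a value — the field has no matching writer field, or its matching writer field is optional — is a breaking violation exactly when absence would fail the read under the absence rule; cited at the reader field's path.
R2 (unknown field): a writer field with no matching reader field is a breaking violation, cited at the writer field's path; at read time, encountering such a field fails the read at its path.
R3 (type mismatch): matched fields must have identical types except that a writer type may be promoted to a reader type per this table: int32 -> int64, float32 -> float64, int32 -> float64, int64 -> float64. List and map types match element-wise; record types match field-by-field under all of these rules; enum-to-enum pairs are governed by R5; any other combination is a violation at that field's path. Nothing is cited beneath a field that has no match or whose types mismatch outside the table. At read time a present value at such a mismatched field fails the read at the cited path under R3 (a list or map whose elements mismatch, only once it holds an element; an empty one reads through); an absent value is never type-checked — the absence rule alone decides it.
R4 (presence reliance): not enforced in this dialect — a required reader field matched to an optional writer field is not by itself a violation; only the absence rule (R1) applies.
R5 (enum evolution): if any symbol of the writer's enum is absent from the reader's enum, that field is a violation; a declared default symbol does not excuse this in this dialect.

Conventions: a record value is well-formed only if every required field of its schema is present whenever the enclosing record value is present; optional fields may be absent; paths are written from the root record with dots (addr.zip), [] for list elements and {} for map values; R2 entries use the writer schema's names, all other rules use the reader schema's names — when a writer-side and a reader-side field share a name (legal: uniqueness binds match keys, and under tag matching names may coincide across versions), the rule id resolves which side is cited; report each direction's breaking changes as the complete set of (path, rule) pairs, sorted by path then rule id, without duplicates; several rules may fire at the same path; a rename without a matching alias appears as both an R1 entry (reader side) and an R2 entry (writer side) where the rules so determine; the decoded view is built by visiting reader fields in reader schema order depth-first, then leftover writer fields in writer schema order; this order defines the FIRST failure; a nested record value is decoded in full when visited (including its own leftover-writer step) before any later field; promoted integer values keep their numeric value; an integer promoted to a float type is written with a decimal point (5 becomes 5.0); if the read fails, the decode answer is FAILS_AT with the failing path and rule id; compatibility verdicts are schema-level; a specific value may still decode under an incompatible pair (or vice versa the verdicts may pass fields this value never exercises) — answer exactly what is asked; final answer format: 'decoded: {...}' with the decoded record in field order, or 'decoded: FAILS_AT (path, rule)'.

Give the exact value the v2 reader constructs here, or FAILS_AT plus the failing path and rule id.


decoded: FAILS_AT (duration, R1)

in Shipment below, arrows point writer -> reader
decoding the Shipment value with the v2 reader:
  kind := "RED"
  extras := null (not supplied -> null)
  read fails at duration under R1 (no fill)
  => FAILS_AT (duration, R1)
diffs on Shipment not affecting the asked answer:
  field enabled in record Shipment: type bool changed to float32 -> matters for Shipment compatibility verdicts, not for this value's decode
  removed field age from record Shipment -> matters for Shipment compatibility verdicts, not for this value's decode
  field archived in record Shipment: type bool changed to string (its default is dropped) -> matters for Shipment compatibility verdicts, not for this value's decode


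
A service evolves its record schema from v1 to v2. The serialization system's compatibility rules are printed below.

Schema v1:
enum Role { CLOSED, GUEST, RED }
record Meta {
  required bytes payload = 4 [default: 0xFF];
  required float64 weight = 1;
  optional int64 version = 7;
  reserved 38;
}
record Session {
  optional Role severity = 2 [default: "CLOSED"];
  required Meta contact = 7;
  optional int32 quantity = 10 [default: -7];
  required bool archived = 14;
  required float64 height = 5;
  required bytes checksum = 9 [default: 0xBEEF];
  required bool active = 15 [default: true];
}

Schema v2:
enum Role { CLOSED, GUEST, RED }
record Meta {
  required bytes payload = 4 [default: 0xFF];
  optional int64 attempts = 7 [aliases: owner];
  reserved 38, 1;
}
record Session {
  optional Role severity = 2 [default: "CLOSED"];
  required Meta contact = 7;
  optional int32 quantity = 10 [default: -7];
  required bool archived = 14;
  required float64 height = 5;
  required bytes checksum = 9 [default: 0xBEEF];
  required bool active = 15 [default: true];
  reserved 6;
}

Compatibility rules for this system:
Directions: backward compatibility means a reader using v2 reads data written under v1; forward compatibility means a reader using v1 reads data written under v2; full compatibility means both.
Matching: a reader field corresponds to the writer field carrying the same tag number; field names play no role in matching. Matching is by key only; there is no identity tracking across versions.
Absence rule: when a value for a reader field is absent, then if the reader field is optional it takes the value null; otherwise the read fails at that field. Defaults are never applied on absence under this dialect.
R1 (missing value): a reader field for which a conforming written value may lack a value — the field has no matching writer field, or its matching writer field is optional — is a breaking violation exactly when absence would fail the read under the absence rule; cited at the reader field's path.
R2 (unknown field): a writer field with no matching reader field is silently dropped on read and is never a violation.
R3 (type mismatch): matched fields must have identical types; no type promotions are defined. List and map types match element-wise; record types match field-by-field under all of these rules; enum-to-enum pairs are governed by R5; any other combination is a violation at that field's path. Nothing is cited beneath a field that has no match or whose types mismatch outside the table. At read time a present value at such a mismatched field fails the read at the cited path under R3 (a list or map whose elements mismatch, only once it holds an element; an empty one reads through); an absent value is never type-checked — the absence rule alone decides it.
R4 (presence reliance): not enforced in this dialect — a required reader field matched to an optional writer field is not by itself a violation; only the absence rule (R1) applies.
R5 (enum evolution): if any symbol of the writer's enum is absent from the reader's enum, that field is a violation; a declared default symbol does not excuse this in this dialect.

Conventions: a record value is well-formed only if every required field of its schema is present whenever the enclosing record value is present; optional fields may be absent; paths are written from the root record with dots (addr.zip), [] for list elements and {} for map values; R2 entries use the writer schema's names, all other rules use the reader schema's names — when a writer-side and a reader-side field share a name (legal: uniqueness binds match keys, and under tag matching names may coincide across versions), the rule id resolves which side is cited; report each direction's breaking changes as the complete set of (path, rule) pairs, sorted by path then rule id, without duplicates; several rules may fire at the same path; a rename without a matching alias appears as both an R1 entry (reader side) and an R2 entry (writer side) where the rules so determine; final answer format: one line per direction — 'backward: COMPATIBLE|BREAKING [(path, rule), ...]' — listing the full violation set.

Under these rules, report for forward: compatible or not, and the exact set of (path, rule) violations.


forward: BREAKING [(contact.weight, R1)]

in Session below, arrows point writer -> reader
forward pass over Session, reader schema v1, writer schema v2:
  severity: Role -> Role, writer optional; from severity
  contact: Meta -> Meta, writer required; from contact
  quantity: int32 -> int32, writer optional; from quantity
  archived: bool -> bool, writer required; from archived
  height: float64 -> float64, writer required; from height
  checksum: bytes -> bytes, writer required; from checksum
  active: bool -> bool, writer required; from active
  contact.payload: bytes -> bytes, writer required; from contact.payload
  contact.weight: no writer match
  contact.version: int64 -> int64, writer optional; from contact.attempts
  R1 fires at contact.weight
  => forward: BREAKING (1)
ruling out the remaining Session differences:
  renamed field version to attempts in record Meta -> triggers nothing under Session's printed rules — same verdict


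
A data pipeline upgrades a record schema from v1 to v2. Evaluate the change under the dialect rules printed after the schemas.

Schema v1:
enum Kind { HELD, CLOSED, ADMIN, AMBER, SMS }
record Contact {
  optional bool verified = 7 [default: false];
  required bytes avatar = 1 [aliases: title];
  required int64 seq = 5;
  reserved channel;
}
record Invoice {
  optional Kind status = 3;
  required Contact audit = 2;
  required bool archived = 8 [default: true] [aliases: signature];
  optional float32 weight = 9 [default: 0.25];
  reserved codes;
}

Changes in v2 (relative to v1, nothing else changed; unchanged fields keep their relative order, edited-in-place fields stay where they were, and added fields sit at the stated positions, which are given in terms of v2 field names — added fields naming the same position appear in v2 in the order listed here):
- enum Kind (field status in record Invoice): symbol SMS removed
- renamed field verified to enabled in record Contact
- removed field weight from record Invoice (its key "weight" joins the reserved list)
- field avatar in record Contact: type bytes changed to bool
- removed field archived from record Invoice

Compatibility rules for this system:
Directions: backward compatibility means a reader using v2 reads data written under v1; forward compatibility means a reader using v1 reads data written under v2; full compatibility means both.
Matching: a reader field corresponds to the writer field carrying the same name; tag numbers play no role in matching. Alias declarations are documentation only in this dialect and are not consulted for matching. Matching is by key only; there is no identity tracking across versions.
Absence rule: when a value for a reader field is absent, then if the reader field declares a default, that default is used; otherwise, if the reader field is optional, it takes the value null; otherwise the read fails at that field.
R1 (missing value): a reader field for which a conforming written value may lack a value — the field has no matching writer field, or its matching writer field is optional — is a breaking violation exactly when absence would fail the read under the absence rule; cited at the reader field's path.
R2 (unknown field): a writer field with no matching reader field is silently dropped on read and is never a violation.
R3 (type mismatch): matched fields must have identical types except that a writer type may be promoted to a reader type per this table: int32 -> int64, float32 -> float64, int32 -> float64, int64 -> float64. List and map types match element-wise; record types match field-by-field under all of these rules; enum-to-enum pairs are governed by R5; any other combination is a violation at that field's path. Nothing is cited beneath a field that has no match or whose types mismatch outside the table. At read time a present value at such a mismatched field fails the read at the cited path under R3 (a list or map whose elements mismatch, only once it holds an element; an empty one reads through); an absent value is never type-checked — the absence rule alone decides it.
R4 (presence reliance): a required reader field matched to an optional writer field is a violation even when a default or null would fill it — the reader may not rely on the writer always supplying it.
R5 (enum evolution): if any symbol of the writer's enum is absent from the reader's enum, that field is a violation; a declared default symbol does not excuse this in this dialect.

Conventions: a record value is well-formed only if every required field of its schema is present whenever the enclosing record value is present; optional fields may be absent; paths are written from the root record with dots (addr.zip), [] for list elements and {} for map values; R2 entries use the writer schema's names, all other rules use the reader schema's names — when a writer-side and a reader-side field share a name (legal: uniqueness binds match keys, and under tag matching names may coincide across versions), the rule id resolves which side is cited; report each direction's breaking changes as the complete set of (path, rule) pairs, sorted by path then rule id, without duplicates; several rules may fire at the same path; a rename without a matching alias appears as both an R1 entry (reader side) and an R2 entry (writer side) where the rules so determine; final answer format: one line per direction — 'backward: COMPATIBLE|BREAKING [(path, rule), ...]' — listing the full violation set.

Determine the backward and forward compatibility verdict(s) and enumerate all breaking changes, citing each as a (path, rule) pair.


backward: BREAKING [(audit.avatar, R3), (status, R5)]; forward: BREAKING [(audit.avatar, R3)]

each type pair in Invoice: writer, then reader
checking backward for Invoice: reader v2 against writer v1:
  Kind -> Kind, writer optional: status aligns to status
  Contact -> Contact, writer required: audit aligns to audit
  archived (writer side), unknown to reader
  weight (writer side), unknown to reader
  audit.enabled: no writer match
  bytes -> bool, writer required: audit.avatar aligns to audit.avatar
  int64 -> int64, writer required: audit.seq aligns to audit.seq
  audit.verified (writer side), unknown to reader
  rule R3 violated at audit.avatar
  rule R5 violated at status
  => backward verdict for Invoice: BREAKING, 2 violation(s)
checking forward for Invoice: reader v1 against writer v2:
  Kind -> Kind, writer optional: status aligns to status
  Contact -> Contact, writer required: audit aligns to audit
  archived: no writer match
  weight: no writer match
  audit.verified: no writer match
  bool -> bytes, writer required: audit.avatar aligns to audit.avatar
  int64 -> int64, writer required: audit.seq aligns to audit.seq
  audit.enabled (writer side), unknown to reader
  rule R3 violated at audit.avatar
  => forward verdict for Invoice: BREAKING, 1 violation(s)


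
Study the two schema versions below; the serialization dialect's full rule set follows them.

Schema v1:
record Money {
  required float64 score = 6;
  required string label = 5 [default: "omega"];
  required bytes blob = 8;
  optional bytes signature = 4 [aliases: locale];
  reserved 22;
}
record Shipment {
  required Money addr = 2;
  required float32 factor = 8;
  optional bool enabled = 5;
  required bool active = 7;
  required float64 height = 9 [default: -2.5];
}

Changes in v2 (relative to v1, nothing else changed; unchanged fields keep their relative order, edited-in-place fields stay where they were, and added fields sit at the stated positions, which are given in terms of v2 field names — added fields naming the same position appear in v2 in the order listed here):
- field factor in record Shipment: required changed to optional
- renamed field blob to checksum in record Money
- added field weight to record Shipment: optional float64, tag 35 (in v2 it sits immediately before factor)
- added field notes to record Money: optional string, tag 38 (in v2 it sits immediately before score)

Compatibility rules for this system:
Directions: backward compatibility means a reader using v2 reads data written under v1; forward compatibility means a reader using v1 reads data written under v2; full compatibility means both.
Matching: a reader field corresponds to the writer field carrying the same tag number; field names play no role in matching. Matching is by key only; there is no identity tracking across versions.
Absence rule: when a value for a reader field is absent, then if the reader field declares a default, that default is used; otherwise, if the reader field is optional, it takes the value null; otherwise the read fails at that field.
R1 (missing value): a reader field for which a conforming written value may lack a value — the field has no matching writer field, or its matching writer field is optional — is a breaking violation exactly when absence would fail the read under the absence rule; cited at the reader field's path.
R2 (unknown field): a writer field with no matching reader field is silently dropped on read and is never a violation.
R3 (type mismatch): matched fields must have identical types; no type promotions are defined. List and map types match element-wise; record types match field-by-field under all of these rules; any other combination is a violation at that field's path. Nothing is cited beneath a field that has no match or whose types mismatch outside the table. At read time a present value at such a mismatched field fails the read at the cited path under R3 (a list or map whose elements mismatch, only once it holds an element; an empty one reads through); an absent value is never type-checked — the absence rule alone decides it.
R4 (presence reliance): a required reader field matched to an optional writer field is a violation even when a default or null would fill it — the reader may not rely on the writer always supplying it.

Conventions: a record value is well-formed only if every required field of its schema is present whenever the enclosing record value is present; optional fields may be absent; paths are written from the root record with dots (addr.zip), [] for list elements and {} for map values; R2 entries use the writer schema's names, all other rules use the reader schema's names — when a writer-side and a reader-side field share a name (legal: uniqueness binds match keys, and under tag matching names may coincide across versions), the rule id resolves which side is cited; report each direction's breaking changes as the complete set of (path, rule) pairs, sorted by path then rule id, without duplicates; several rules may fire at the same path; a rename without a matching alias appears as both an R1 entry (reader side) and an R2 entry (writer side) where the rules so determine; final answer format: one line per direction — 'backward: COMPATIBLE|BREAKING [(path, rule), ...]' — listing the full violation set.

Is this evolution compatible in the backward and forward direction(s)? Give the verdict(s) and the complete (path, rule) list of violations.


backward: COMPATIBLE []; forward: BREAKING [(factor, R1), (factor, R4)]

the writer's type comes first in each Shipment pair
backward pass over Shipment, reader schema v2, writer schema v1:
  addr <- addr (Money -> Money, writer required)
  weight has no writer counterpart
  factor <- factor (float32 -> float32, writer required)
  enabled <- enabled (bool -> bool, writer optional)
  active <- active (bool -> bool, writer required)
  height <- height (float64 -> float64, writer required)
  addr.notes has no writer counterpart
  addr.score <- addr.score (float64 -> float64, writer required)
  addr.label <- addr.label (string -> string, writer required)
  addr.checksum <- addr.blob (bytes -> bytes, writer required)
  addr.signature <- addr.signature (bytes -> bytes, writer optional)
  nothing fires on Shipment: backward is COMPATIBLE
forward pass over Shipment, reader schema v1, writer schema v2:
  addr <- addr (Money -> Money, writer required)
  factor <- factor (float32 -> float32, writer optional)
  enabled <- enabled (bool -> bool, writer optional)
  active <- active (bool -> bool, writer required)
  height <- height (float64 -> float64, writer required)
  leftover writer field: weight
  addr.score <- addr.score (float64 -> float64, writer required)
  addr.label <- addr.label (string -> string, writer required)
  addr.blob <- addr.checksum (bytes -> bytes, writer required)
  addr.signature <- addr.signature (bytes -> bytes, writer optional)
  leftover writer field: addr.notes
  violation R1 at factor
  violation R4 at factor
  => 2 violation(s): forward is BREAKING for Shipment


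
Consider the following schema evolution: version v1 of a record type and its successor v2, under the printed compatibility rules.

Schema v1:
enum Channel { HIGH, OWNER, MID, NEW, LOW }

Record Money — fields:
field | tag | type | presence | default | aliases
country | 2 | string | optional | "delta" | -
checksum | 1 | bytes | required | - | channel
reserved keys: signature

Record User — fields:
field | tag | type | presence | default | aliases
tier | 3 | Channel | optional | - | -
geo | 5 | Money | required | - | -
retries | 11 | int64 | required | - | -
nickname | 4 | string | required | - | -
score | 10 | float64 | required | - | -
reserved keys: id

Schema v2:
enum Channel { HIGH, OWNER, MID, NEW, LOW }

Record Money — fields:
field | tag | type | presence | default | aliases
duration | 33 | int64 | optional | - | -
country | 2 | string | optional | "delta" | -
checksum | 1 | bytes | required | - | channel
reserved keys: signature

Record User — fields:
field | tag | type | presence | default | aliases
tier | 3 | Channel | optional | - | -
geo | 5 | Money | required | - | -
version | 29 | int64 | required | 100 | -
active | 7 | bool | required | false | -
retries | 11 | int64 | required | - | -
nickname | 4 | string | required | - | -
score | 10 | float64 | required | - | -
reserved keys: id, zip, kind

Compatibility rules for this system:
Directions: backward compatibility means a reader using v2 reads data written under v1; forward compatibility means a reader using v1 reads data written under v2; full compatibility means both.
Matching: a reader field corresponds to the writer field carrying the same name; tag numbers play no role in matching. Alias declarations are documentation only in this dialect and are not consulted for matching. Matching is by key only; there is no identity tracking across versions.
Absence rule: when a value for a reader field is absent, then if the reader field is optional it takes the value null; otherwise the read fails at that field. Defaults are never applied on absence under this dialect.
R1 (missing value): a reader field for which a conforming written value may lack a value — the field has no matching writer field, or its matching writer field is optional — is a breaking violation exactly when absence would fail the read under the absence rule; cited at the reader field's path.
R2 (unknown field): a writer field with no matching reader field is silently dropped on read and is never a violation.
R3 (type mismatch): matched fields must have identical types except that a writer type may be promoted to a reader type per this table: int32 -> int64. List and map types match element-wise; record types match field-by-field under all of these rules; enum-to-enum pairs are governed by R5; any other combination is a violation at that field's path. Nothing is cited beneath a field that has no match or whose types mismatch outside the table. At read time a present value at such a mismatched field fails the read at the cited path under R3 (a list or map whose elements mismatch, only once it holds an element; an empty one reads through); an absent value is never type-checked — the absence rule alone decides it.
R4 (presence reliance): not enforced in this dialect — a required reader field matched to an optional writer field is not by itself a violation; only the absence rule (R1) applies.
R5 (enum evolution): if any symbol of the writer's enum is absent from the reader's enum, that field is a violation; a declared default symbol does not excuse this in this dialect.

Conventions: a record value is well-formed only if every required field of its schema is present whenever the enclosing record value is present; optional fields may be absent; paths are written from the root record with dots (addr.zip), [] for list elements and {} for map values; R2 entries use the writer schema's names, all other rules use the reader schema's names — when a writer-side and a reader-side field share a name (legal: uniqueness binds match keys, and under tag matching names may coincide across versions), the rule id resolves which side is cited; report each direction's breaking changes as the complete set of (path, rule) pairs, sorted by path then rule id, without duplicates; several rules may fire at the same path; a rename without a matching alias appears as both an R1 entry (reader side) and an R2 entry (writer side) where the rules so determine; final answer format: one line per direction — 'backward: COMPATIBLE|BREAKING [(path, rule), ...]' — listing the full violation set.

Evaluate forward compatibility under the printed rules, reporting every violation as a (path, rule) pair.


forward: COMPATIBLE []

in User below, arrows point writer -> reader
forward for User (reader v1, writer v2):
  tier <- tier (Channel -> Channel, writer optional)
  geo <- geo (Money -> Money, writer required)
  retries <- retries (int64 -> int64, writer required)
  nickname <- nickname (string -> string, writer required)
  score <- score (float64 -> float64, writer required)
  writer version: unknown to reader
  writer active: unknown to reader
  geo.country <- geo.country (string -> string, writer optional)
  geo.checksum <- geo.checksum (bytes -> bytes, writer required)
  writer geo.duration: unknown to reader
  nothing fires on User: forward is COMPATIBLE
the rest of the User diff is inert for this question:
  added field active to record User: required bool, tag 7, default false (in v2 it sits immediately before retries) -> matters only for User's backward compatibility — outside the asked direction
  added field version to record User: required int64, tag 29, default 100 (in v2 it sits immediately before retries) -> matters only for User's backward compatibility — outside the asked direction
  added field duration to record Money: optional int64, tag 33 (in v2 it sits immediately before country) -> no rule fires on it in User's dialect; the asked verdict holds


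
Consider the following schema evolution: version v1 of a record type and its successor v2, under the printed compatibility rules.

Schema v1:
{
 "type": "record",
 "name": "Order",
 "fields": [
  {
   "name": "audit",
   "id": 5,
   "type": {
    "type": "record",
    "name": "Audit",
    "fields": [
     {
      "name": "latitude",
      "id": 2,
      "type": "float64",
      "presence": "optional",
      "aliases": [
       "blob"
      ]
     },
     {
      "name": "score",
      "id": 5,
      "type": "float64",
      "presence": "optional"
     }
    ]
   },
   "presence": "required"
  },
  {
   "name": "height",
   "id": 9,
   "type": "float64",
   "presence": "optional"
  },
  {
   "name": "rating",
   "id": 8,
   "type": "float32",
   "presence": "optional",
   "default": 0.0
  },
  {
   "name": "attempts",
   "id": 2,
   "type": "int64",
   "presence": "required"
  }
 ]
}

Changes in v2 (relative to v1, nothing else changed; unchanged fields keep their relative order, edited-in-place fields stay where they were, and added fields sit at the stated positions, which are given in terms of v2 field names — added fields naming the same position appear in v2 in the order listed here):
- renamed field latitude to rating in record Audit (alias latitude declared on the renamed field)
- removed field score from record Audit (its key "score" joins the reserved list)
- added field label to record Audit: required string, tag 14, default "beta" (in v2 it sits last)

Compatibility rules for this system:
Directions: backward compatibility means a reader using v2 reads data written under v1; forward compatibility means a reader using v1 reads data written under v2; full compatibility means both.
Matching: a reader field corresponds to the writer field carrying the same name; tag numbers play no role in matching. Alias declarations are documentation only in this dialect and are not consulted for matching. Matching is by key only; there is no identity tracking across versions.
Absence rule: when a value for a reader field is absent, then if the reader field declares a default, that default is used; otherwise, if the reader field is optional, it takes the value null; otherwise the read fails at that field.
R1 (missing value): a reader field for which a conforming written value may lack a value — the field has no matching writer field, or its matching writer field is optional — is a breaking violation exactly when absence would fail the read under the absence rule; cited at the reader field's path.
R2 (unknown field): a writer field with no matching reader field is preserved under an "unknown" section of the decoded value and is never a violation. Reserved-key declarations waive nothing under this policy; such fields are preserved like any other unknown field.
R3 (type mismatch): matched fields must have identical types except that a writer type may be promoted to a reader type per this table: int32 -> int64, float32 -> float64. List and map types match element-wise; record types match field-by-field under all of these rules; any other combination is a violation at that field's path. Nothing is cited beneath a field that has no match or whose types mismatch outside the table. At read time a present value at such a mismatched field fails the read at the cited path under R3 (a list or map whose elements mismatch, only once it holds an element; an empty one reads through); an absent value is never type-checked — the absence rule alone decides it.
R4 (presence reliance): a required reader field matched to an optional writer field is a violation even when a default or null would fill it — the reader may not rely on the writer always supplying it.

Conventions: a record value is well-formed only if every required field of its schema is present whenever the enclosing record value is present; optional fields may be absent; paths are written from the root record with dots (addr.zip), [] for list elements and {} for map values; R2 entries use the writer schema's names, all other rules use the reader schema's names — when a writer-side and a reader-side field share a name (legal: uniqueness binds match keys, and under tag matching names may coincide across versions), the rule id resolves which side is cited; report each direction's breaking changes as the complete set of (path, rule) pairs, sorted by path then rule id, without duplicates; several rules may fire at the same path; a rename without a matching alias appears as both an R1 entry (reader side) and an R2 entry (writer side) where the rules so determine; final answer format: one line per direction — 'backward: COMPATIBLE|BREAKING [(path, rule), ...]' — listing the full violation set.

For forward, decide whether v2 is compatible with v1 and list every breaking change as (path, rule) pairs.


the writer's type comes first in each Order pair
forward on Order — v1 reading data written by v2:
  Audit -> Audit, writer required: audit aligns to audit
  float64 -> float64, writer optional: height aligns to height
  float32 -> float32, writer optional: rating aligns to rating
  int64 -> int64, writer required: attempts aligns to attempts
  audit.latitude: no writer-side match
  audit.score: no writer-side match
  writer field audit.rating has no reader counterpart
  writer field audit.label has no reader counterpart
  => forward verdict for Order: COMPATIBLE, no violations
remaining Order differences; none change what is asked:
  renamed field latitude to rating in record Audit (alias latitude declared on the renamed field) -> inert for the asked Order verdict: nothing fires
  removed field score from record Audit (its key "score" joins the reserved list) -> inert for the asked Order verdict: nothing fires
  added field label to record Audit: required string, tag 14, default "beta" (in v2 it sits last) -> inert for the asked Order verdict: nothing fires

forward: COMPATIBLE []


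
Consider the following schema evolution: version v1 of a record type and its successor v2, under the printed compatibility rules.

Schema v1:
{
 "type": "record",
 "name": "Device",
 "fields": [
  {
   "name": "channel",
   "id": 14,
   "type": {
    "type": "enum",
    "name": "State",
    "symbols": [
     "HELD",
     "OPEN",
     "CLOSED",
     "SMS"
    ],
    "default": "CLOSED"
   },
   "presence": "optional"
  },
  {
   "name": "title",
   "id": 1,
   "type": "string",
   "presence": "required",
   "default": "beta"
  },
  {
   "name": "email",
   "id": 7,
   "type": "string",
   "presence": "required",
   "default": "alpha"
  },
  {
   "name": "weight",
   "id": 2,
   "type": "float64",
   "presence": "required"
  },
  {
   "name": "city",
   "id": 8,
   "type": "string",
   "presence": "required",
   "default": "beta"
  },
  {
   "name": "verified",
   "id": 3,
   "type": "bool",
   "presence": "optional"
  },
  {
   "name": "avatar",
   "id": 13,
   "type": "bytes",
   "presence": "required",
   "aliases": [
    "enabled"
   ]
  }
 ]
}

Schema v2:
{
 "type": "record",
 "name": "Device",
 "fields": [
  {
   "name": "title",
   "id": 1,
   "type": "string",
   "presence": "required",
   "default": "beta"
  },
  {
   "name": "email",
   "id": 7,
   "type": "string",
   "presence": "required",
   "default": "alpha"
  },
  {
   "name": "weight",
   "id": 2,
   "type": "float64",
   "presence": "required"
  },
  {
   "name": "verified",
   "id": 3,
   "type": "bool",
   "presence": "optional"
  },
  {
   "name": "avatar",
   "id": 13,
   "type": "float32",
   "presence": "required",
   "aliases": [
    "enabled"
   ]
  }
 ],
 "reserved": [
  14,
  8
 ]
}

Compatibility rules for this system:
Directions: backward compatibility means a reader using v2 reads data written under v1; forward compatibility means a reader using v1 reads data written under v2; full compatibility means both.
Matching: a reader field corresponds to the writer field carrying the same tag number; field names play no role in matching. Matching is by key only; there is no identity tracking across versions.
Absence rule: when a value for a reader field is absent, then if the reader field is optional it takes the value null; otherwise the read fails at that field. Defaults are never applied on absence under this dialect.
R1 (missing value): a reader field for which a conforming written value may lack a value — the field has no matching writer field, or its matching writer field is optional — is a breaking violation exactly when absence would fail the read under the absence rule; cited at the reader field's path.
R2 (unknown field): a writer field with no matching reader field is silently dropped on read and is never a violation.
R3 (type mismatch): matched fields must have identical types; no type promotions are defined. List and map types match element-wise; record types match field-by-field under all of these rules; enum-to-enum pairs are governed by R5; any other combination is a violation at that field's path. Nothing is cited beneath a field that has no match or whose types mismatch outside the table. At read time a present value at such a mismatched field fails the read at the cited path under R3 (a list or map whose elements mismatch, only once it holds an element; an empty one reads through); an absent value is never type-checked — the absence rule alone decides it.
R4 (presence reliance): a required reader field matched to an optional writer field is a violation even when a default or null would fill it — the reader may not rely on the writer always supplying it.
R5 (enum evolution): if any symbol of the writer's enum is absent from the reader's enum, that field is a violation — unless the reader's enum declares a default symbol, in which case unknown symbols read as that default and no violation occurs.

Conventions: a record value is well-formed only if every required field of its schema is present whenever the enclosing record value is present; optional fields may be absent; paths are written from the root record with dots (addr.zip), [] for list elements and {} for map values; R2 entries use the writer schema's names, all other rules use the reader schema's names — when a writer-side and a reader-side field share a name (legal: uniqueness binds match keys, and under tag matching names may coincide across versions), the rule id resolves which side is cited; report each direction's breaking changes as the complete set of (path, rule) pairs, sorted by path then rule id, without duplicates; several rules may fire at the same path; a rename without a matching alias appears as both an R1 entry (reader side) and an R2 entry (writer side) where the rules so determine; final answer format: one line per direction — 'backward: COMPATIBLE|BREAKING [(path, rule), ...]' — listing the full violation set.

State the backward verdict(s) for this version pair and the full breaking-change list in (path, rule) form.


backward: BREAKING [(avatar, R3)]

the writer's type comes first in each Device pair
backward on Device — v2 reading data written by v1:
  title: paired with writer title (string -> string; writer required)
  email: paired with writer email (string -> string; writer required)
  weight: paired with writer weight (float64 -> float64; writer required)
  verified: paired with writer verified (bool -> bool; writer optional)
  avatar: paired with writer avatar (bytes -> float32; writer required)
  leftover writer field: channel
  leftover writer field: city
  breaking: (avatar, R3)
  => backward: BREAKING (1)
the other Device changes do not affect what is asked:
  removed field channel from record Device (its key 14 joins the reserved list) -> no rule fires on it in Device's dialect; the asked verdict holds
  removed field city from record Device (its key 8 joins the reserved list) -> affects forward compatibility only, which is not asked


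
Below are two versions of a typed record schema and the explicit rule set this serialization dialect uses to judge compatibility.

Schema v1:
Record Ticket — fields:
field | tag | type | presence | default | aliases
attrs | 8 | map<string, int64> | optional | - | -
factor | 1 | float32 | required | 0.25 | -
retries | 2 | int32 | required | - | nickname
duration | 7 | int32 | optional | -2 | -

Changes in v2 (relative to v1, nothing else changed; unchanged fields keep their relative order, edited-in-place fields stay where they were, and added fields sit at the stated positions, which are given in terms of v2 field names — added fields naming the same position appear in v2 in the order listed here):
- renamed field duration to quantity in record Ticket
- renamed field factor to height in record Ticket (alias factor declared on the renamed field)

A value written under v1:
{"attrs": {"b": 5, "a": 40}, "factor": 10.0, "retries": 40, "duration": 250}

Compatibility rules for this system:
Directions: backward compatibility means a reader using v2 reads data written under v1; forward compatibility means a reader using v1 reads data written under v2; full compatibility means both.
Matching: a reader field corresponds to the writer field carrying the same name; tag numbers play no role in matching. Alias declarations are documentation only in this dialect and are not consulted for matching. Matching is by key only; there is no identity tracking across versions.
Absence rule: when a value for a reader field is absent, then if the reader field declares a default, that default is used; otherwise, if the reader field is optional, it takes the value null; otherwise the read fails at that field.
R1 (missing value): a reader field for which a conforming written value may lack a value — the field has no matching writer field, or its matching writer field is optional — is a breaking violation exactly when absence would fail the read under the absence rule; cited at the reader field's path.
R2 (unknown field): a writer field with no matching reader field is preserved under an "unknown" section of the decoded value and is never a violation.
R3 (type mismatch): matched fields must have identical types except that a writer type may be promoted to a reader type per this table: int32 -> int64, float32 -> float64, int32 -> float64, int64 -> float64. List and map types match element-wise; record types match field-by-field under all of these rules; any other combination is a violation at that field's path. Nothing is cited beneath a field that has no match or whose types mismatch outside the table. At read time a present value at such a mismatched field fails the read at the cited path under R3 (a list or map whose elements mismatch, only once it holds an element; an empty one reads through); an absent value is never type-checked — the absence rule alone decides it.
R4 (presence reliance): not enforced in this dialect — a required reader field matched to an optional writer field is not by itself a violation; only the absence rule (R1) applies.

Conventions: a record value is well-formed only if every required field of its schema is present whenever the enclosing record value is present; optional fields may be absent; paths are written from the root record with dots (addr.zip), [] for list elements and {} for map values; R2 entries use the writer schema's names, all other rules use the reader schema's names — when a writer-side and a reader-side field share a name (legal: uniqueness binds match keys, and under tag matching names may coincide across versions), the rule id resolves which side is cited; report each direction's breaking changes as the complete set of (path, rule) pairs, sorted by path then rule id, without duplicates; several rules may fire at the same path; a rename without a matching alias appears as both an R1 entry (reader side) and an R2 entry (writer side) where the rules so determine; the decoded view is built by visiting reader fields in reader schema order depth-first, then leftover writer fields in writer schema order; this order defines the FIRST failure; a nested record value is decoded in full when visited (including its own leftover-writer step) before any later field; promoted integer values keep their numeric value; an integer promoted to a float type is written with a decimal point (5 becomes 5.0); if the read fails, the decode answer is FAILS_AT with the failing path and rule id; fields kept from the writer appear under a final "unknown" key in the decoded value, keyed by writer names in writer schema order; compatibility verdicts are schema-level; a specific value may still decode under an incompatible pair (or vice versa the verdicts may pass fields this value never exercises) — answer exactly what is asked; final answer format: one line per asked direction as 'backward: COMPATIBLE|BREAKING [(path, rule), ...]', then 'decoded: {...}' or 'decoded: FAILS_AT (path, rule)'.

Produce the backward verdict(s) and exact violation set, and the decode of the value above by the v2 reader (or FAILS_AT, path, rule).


in Ticket below, arrows point writer -> reader
backward analysis of Ticket with v2 as reader and v1 as writer:
  attrs <- attrs (map<string, int64> -> map<string, int64>, writer optional)
  no writer field matches reader height
  retries <- retries (int32 -> int32, writer required)
  no writer field matches reader quantity
  factor (writer side), unknown to reader
  duration (writer side), unknown to reader
  nothing fires on Ticket: backward is COMPATIBLE
migrating the Ticket value to v2:
  attrs := {"b": 5, "a": 40}
  height := 0.25 (no value, default fills)
  retries := 40
  quantity := -2 (no value, default fills)
  writer factor: kept under "unknown"
  writer duration: kept under "unknown"
  => decoded: {"attrs": {"b": 5, "a": 40}, "height": 0.25, "retries": 40, "quantity": -2, "unknown": {"factor": 10.0, "duration": 250}}

backward: COMPATIBLE []; decoded: {"attrs": {"b": 5, "a": 40}, "height": 0.25, "retries": 40, "quantity": -2, "unknown": {"factor": 10.0, "duration": 250}}
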